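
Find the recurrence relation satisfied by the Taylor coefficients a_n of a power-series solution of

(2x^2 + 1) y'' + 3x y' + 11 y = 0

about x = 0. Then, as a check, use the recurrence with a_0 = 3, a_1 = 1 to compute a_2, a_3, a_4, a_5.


Substitute y = sum_n a_n x^n.
(1 + 2 x^2) y'' contributes (n+2)(n+1) a_{n+2} + 2 n(n-1) a_n at x^n.
3 x y'(x) contributes 3 n a_n at x^n.
11 y(x) contributes 11 a_n at x^n.
Matching x^n: (n+2)(n+1) a_{n+2} + (2 n(n-1) + 3 n + 11) a_n = 0.
Thus a_{n+2} = (-2 n(n-1) - 3 n - 11) / ((n+1)(n+2)) * a_n.

Check with a_0 = 3, a_1 = 1 (apply the recurrence for n = 0, 1, 2, 3): a_0 = 3, a_1 = 1, a_2 = -33/2, a_3 = -7/3, a_4 = 231/8, a_5 = 56/15.

a_(n+2) = (-2 n(n-1) - 3 n - 11) / ((n+1)(n+2)) * a_n; check: a_0 = 3, a_1 = 1, a_2 = -33/2, a_3 = -7/3, a_4 = 231/8, a_5 = 56/15


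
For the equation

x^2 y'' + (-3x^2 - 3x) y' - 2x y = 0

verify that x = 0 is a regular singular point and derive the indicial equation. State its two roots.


Divide by x^2 to reach normal form y'' + P_1(x) y' + P_2(x) y = 0 with P_1(x) = -3 - 3/x and P_2(x) = -2/x.
x = 0 is a singular point because the y'-coefficient -3 - 3/x has a pole at x = 0 and the y-coefficient -2/x has a pole at x = 0.
It is a regular singular point because x P_1(x) = p(x) = -3x - 3 and x^2 P_2(x) = q(x) = -2x are polynomials, hence analytic at x = 0.
p(0) = -3,  q(0) = 0.
Indicial equation: r(r-1) + p(0) r + q(0) = 0, i.e. r^2 + (p(0) - 1) r + q(0) = 0, i.e. r^2 - 4 r = 0.
Discriminant: (-4)^2 - 4(0) = 16, so r = (4 ± 4)/2.
Solving: r_1 = 4, r_2 = 0.

indicial: r^2 - 4 r = 0; roots r_1 = 4, r_2 = 0


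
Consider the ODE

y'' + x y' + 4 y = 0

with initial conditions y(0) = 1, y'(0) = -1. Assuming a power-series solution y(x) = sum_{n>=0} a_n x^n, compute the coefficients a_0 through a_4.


Ansatz: y(x) = sum_{n>=0} a_n x^n, so y'(x) = sum_{n>=1} n a_n x^(n-1) and y''(x) = sum_{n>=2} n(n-1) a_n x^(n-2).
Substitute into P(x) y'' + Q(x) y' + R(x) y = 0 with P(x) = 1, Q(x) = x, R(x) = 4, and match powers of x.
Initial conditions: a_0 = 1, a_1 = -1.
Setting the coefficient of each power of x to zero and solving order by order (substituting the coefficients already found):
  x^0: 2 a_2 + 4 a_0 = 0  ->  2 a_2 = -4 a_0 = -4  ->  a_2 = -2
  x^1: 6 a_3 + 5 a_1 = 0  ->  6 a_3 = -5 a_1 = 5  ->  a_3 = 5/6
  x^2: 12 a_4 + 6 a_2 = 0  ->  12 a_4 = -6 a_2 = 12  ->  a_4 = 1
Truncated series: y(x) = 1 - x - 2 x^2 + (5/6) x^3 + x^4 + O(x^5).

a_0 = 1; a_1 = -1; a_2 = -2; a_3 = 5/6; a_4 = 1


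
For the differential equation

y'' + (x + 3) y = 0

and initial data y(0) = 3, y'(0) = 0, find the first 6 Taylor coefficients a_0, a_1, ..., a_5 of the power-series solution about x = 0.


Ansatz: y(x) = sum_{n>=0} a_n x^n, so y'(x) = sum_{n>=1} n a_n x^(n-1) and y''(x) = sum_{n>=2} n(n-1) a_n x^(n-2).
Substitute into P(x) y'' + Q(x) y' + R(x) y = 0 with P(x) = 1, Q(x) = 0, R(x) = x + 3, and match powers of x.
Initial conditions: a_0 = 3, a_1 = 0.
Setting the coefficient of each power of x to zero and solving order by order (substituting the coefficients already found):
  x^0: 2 a_2 + 3 a_0 = 0  ->  2 a_2 = -3 a_0 = -9  ->  a_2 = -9/2
  x^1: 6 a_3 + 3 a_1 + a_0 = 0  ->  6 a_3 = -3 a_1 - a_0 = -3  ->  a_3 = -1/2
  x^2: 12 a_4 + 3 a_2 + a_1 = 0  ->  12 a_4 = -3 a_2 - a_1 = 27/2  ->  a_4 = 9/8
  x^3: 20 a_5 + 3 a_3 + a_2 = 0  ->  20 a_5 = -3 a_3 - a_2 = 6  ->  a_5 = 3/10
Truncated series: y(x) = 3 - (9/2) x^2 - (1/2) x^3 + (9/8) x^4 + (3/10) x^5 + O(x^6).

a_0 = 3; a_1 = 0; a_2 = -9/2; a_3 = -1/2; a_4 = 9/8; a_5 = 3/10


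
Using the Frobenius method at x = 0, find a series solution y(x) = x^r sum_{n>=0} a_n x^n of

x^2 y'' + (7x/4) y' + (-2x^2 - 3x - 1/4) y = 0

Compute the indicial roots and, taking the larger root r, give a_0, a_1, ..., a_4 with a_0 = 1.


Write in Frobenius form y'' + (p(x)/x) y' + (q(x)/x^2) y = 0:
  p(x) = 7/4,  q(x) = -2x^2 - 3x - 1/4.
Indicial equation: r(r-1) + (7/4) r + (-1/4) = 0 -> roots r_1 = 1/4, r_2 = -1.
Take r = r_1 = 1/4. Let y(x) = x^r sum_{n>=0} a_n x^n with a_0 = 1.
Substitute y = x^r sum a_n x^n and match x^{r+n}. The recurrence is
  D(n) a_n - 3 a_{n-1} - 2 a_{n-2} = 0,  where D(n) = (r+n)(r+n-1) + (7/4)(r+n) + (-1/4).
  a_n = [3 a_{n-1} + 2 a_{n-2}] / D(n).
Since the indicial polynomial factors as (r - r_1)(r - r_2), D(n) = (r_1 + n - r_1)(r_1 + n - r_2) = n(n + 5/4).
Evaluating step by step (a_0 = 1):
  n = 1: D(1) = 1(1 + 5/4) = 9/4; numerator = 3(1) = 3; a_1 = (3)/(9/4) = 4/3
  n = 2: D(2) = 2(2 + 5/4) = 13/2; numerator = 3(4/3) + 2(1) = 6; a_2 = (6)/(13/2) = 12/13
  n = 3: D(3) = 3(3 + 5/4) = 51/4; numerator = 3(12/13) + 2(4/3) = 212/39; a_3 = (212/39)/(51/4) = 848/1989
  n = 4: D(4) = 4(4 + 5/4) = 21; numerator = 3(848/1989) + 2(12/13) = 2072/663; a_4 = (2072/663)/(21) = 296/1989

r = 1/4; a_0 = 1; a_1 = 4/3; a_2 = 12/13; a_3 = 848/1989; a_4 = 296/1989


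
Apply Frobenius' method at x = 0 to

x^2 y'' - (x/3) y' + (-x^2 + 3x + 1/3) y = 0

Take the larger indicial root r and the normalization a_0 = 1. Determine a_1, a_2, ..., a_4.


Write in Frobenius form y'' + (p(x)/x) y' + (q(x)/x^2) y = 0:
  p(x) = -1/3,  q(x) = -x^2 + 3x + 1/3.
Indicial equation: r(r-1) + (-1/3) r + (1/3) = 0 -> roots r_1 = 1, r_2 = 1/3.
Take r = r_1 = 1. Let y(x) = x^r sum_{n>=0} a_n x^n with a_0 = 1.
Substitute y = x^r sum a_n x^n and match x^{r+n}. The recurrence is
  D(n) a_n + 3 a_{n-1} - 1 a_{n-2} = 0,  where D(n) = (r+n)(r+n-1) + (-1/3)(r+n) + (1/3).
  a_n = [-3 a_{n-1} + 1 a_{n-2}] / D(n).
Since the indicial polynomial factors as (r - r_1)(r - r_2), D(n) = (r_1 + n - r_1)(r_1 + n - r_2) = n(n + 2/3).
Evaluating step by step (a_0 = 1):
  n = 1: D(1) = 1(1 + 2/3) = 5/3; numerator = -3(1) = -3; a_1 = (-3)/(5/3) = -9/5
  n = 2: D(2) = 2(2 + 2/3) = 16/3; numerator = -3(-9/5) + 1(1) = 32/5; a_2 = (32/5)/(16/3) = 6/5
  n = 3: D(3) = 3(3 + 2/3) = 11; numerator = -3(6/5) + 1(-9/5) = -27/5; a_3 = (-27/5)/(11) = -27/55
  n = 4: D(4) = 4(4 + 2/3) = 56/3; numerator = -3(-27/55) + 1(6/5) = 147/55; a_4 = (147/55)/(56/3) = 63/440

r = 1; a_0 = 1; a_1 = -9/5; a_2 = 6/5; a_3 = -27/55; a_4 = 63/440


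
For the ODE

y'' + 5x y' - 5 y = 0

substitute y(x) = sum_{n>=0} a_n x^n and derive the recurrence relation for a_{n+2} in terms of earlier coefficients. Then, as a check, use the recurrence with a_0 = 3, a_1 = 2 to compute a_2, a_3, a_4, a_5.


Substitute y = sum_n a_n x^n.
y''(x) has coefficient (n+2)(n+1) a_{n+2} at x^n;
5 x y'(x) has coefficient 5 n a_n at x^n (shift);
-5 y(x) has coefficient -5 a_n at x^n.
Matching x^n: (n+2)(n+1) a_{n+2} + (5n - 5) a_n = 0.
Thus a_{n+2} = (-5n + 5) / ((n+1)(n+2)) * a_n.

Check with a_0 = 3, a_1 = 2 (apply the recurrence for n = 0, 1, 2, 3): a_0 = 3, a_1 = 2, a_2 = 15/2, a_3 = 0, a_4 = -25/8, a_5 = 0.

a_(n+2) = (-5n + 5) / ((n+1)(n+2)) * a_n; check: a_0 = 3, a_1 = 2, a_2 = 15/2, a_3 = 0, a_4 = -25/8, a_5 = 0


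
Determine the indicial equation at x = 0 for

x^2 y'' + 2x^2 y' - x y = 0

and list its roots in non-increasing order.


Divide by x^2 to reach normal form y'' + P_1(x) y' + P_2(x) y = 0 with P_1(x) = 2 and P_2(x) = -1/x.
x = 0 is a singular point because the y-coefficient -1/x has a pole at x = 0.
It is a regular singular point because x P_1(x) = p(x) = 2x and x^2 P_2(x) = q(x) = -x are polynomials, hence analytic at x = 0.
p(0) = 0,  q(0) = 0.
Indicial equation: r(r-1) + p(0) r + q(0) = 0, i.e. r^2 + (p(0) - 1) r + q(0) = 0, i.e. r^2 - 1 r = 0.
Discriminant: (-1)^2 - 4(0) = 1, so r = (1 ± 1)/2.
Solving: r_1 = 1, r_2 = 0.

indicial: r^2 - 1 r = 0; roots r_1 = 1, r_2 = 0


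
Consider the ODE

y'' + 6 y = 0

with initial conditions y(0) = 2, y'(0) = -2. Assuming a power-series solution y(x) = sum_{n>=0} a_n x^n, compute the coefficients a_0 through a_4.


Ansatz: y(x) = sum_{n>=0} a_n x^n, so y'(x) = sum_{n>=1} n a_n x^(n-1) and y''(x) = sum_{n>=2} n(n-1) a_n x^(n-2).
Substitute into P(x) y'' + Q(x) y' + R(x) y = 0 with P(x) = 1, Q(x) = 0, R(x) = 6, and match powers of x.
Initial conditions: a_0 = 2, a_1 = -2.
Setting the coefficient of each power of x to zero and solving order by order (substituting the coefficients already found):
  x^0: 2 a_2 + 6 a_0 = 0  ->  2 a_2 = -6 a_0 = -12  ->  a_2 = -6
  x^1: 6 a_3 + 6 a_1 = 0  ->  6 a_3 = -6 a_1 = 12  ->  a_3 = 2
  x^2: 12 a_4 + 6 a_2 = 0  ->  12 a_4 = -6 a_2 = 36  ->  a_4 = 3
Truncated series: y(x) = 2 - 2 x - 6 x^2 + 2 x^3 + 3 x^4 + O(x^5).

a_0 = 2; a_1 = -2; a_2 = -6; a_3 = 2; a_4 = 3


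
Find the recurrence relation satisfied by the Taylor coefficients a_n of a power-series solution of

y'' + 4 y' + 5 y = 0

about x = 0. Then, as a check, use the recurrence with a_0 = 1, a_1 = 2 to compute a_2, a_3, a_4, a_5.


Substitute y = sum_n a_n x^n.
y''(x) has coefficient (n+2)(n+1) a_{n+2} at x^n;
4 y'(x) has coefficient 4 (n+1) a_{n+1} at x^n;
5 y(x) has coefficient 5 a_n at x^n.
Matching x^n: (n+2)(n+1) a_{n+2} + 4 (n+1) a_{n+1} + 5 a_n = 0.
Thus a_{n+2} = [-4 (n+1) a_{n+1} - 5 a_n] / ((n+1)(n+2)).

Check with a_0 = 1, a_1 = 2 (apply the recurrence for n = 0, 1, 2, 3): a_0 = 1, a_1 = 2, a_2 = -13/2, a_3 = 7, a_4 = -103/24, a_5 = 101/60.

a_(n+2) = [-4 (n+1) a_(n+1) - 5 a_n] / ((n+1)(n+2)); check: a_0 = 1, a_1 = 2, a_2 = -13/2, a_3 = 7, a_4 = -103/24, a_5 = 101/60


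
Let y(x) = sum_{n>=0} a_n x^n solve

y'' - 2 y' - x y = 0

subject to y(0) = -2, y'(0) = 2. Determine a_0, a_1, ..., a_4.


Ansatz: y(x) = sum_{n>=0} a_n x^n, so y'(x) = sum_{n>=1} n a_n x^(n-1) and y''(x) = sum_{n>=2} n(n-1) a_n x^(n-2).
Substitute into P(x) y'' + Q(x) y' + R(x) y = 0 with P(x) = 1, Q(x) = -2, R(x) = -x, and match powers of x.
Initial conditions: a_0 = -2, a_1 = 2.
Setting the coefficient of each power of x to zero and solving order by order (substituting the coefficients already found):
  x^0: 2 a_2 - 2 a_1 = 0  ->  2 a_2 = 2 a_1 = 4  ->  a_2 = 2
  x^1: 6 a_3 - 4 a_2 - a_0 = 0  ->  6 a_3 = 4 a_2 + a_0 = 6  ->  a_3 = 1
  x^2: 12 a_4 - 6 a_3 - a_1 = 0  ->  12 a_4 = 6 a_3 + a_1 = 8  ->  a_4 = 2/3
Truncated series: y(x) = -2 + 2 x + 2 x^2 + x^3 + (2/3) x^4 + O(x^5).

a_0 = -2; a_1 = 2; a_2 = 2; a_3 = 1; a_4 = 2/3


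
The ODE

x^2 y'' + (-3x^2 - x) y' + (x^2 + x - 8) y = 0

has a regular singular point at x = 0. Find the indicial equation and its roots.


Divide by x^2 to reach normal form y'' + P_1(x) y' + P_2(x) y = 0 with P_1(x) = -3 - 1/x and P_2(x) = 1 + 1/x - 8/x^2.
x = 0 is a singular point because the y'-coefficient -3 - 1/x has a pole at x = 0 and the y-coefficient 1 + 1/x - 8/x^2 has a pole at x = 0.
It is a regular singular point because x P_1(x) = p(x) = -3x - 1 and x^2 P_2(x) = q(x) = x^2 + x - 8 are polynomials, hence analytic at x = 0.
p(0) = -1,  q(0) = -8.
Indicial equation: r(r-1) + p(0) r + q(0) = 0, i.e. r^2 + (p(0) - 1) r + q(0) = 0, i.e. r^2 - 2 r - 8 = 0.
Discriminant: (-2)^2 - 4(-8) = 36, so r = (2 ± 6)/2.
Solving: r_1 = 4, r_2 = -2.

indicial: r^2 - 2 r - 8 = 0; roots r_1 = 4, r_2 = -2


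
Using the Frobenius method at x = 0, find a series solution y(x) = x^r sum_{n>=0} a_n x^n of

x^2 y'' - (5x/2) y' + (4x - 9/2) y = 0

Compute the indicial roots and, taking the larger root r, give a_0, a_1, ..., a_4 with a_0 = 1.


Write in Frobenius form y'' + (p(x)/x) y' + (q(x)/x^2) y = 0:
  p(x) = -5/2,  q(x) = 4x - 9/2.
Indicial equation: r(r-1) + (-5/2) r + (-9/2) = 0 -> roots r_1 = 9/2, r_2 = -1.
Take r = r_1 = 9/2. Let y(x) = x^r sum_{n>=0} a_n x^n with a_0 = 1.
Substitute y = x^r sum a_n x^n and match x^{r+n}. The recurrence is
  D(n) a_n + 4 a_{n-1} = 0,  where D(n) = (r+n)(r+n-1) + (-5/2)(r+n) + (-9/2).
  a_n = -4 / D(n) * a_{n-1}.
Since the indicial polynomial factors as (r - r_1)(r - r_2), D(n) = (r_1 + n - r_1)(r_1 + n - r_2) = n(n + 11/2).
Evaluating step by step (a_0 = 1):
  n = 1: D(1) = 1(1 + 11/2) = 13/2; numerator = -4(1) = -4; a_1 = (-4)/(13/2) = -8/13
  n = 2: D(2) = 2(2 + 11/2) = 15; numerator = -4(-8/13) = 32/13; a_2 = (32/13)/(15) = 32/195
  n = 3: D(3) = 3(3 + 11/2) = 51/2; numerator = -4(32/195) = -128/195; a_3 = (-128/195)/(51/2) = -256/9945
  n = 4: D(4) = 4(4 + 11/2) = 38; numerator = -4(-256/9945) = 1024/9945; a_4 = (1024/9945)/(38) = 512/188955

r = 9/2; a_0 = 1; a_1 = -8/13; a_2 = 32/195; a_3 = -256/9945; a_4 = 512/188955


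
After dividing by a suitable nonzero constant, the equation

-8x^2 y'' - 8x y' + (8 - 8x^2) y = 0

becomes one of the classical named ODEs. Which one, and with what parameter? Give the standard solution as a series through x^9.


All three coefficients share the factor -8; dividing through by -8 gives  x^2 y'' + x y' + (x^2 - 1) y = 0.
This matches the Bessel equation x^2 y'' + x y' + (x^2 - nu^2) y = 0 with nu^2 = 1, so nu = 1; the solution bounded at x = 0 is J_1(x).
Frobenius at x = 0: indicial roots ±nu; for r = nu the recurrence k(k + 2nu) c_k = -c_{k-2} gives the standard series J_nu(x) = sum_{k>=0} (-1)^k / (k! (k+nu)!) (x/2)^(2k+nu). Evaluate the first 5 terms:
  k = 0: (-1)^0 / (0! * 1! * 2^1) x^1 = 1/(1*1*2) x^1 = (1/2) x^1
  k = 1: (-1)^1 / (1! * 2! * 2^3) x^3 = -1/(1*2*8) x^3 = (-1/16) x^3
  k = 2: (-1)^2 / (2! * 3! * 2^5) x^5 = 1/(2*6*32) x^5 = (1/384) x^5
  k = 3: (-1)^3 / (3! * 4! * 2^7) x^7 = -1/(6*24*128) x^7 = (-1/18432) x^7
  k = 4: (-1)^4 / (4! * 5! * 2^9) x^9 = 1/(24*120*512) x^9 = (1/1474560) x^9
Hence J_1(x) = x^9/1474560 - x^7/18432 + x^5/384 - x^3/16 + x/2 + ....

J_1(x); series = x^9/1474560 - x^7/18432 + x^5/384 - x^3/16 + x/2


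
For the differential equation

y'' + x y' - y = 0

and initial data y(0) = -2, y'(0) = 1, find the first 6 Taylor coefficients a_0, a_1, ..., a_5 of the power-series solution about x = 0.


Ansatz: y(x) = sum_{n>=0} a_n x^n, so y'(x) = sum_{n>=1} n a_n x^(n-1) and y''(x) = sum_{n>=2} n(n-1) a_n x^(n-2).
Substitute into P(x) y'' + Q(x) y' + R(x) y = 0 with P(x) = 1, Q(x) = x, R(x) = -1, and match powers of x.
Initial conditions: a_0 = -2, a_1 = 1.
Setting the coefficient of each power of x to zero and solving order by order (substituting the coefficients already found):
  x^0: 2 a_2 - a_0 = 0  ->  2 a_2 = a_0 = -2  ->  a_2 = -1
  x^1: 6 a_3 = 0  ->  a_3 = 0
  x^2: 12 a_4 + a_2 = 0  ->  12 a_4 = -a_2 = 1  ->  a_4 = 1/12
  x^3: 20 a_5 + 2 a_3 = 0  ->  20 a_5 = -2 a_3 = 0  ->  a_5 = 0
Truncated series: y(x) = -2 + x - x^2 + (1/12) x^4 + O(x^6).

a_0 = -2; a_1 = 1; a_2 = -1; a_3 = 0; a_4 = 1/12; a_5 = 0


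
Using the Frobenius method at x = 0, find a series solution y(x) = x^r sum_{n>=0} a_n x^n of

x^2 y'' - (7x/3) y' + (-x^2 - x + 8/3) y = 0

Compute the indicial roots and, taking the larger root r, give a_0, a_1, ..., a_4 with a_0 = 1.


Write in Frobenius form y'' + (p(x)/x) y' + (q(x)/x^2) y = 0:
  p(x) = -7/3,  q(x) = -x^2 - x + 8/3.
Indicial equation: r(r-1) + (-7/3) r + (8/3) = 0 -> roots r_1 = 2, r_2 = 4/3.
Take r = r_1 = 2. Let y(x) = x^r sum_{n>=0} a_n x^n with a_0 = 1.
Substitute y = x^r sum a_n x^n and match x^{r+n}. The recurrence is
  D(n) a_n - 1 a_{n-1} - 1 a_{n-2} = 0,  where D(n) = (r+n)(r+n-1) + (-7/3)(r+n) + (8/3).
  a_n = [1 a_{n-1} + 1 a_{n-2}] / D(n).
Since the indicial polynomial factors as (r - r_1)(r - r_2), D(n) = (r_1 + n - r_1)(r_1 + n - r_2) = n(n + 2/3).
Evaluating step by step (a_0 = 1):
  n = 1: D(1) = 1(1 + 2/3) = 5/3; numerator = 1(1) = 1; a_1 = (1)/(5/3) = 3/5
  n = 2: D(2) = 2(2 + 2/3) = 16/3; numerator = 1(3/5) + 1(1) = 8/5; a_2 = (8/5)/(16/3) = 3/10
  n = 3: D(3) = 3(3 + 2/3) = 11; numerator = 1(3/10) + 1(3/5) = 9/10; a_3 = (9/10)/(11) = 9/110
  n = 4: D(4) = 4(4 + 2/3) = 56/3; numerator = 1(9/110) + 1(3/10) = 21/55; a_4 = (21/55)/(56/3) = 9/440

r = 2; a_0 = 1; a_1 = 3/5; a_2 = 3/10; a_3 = 9/110; a_4 = 9/440


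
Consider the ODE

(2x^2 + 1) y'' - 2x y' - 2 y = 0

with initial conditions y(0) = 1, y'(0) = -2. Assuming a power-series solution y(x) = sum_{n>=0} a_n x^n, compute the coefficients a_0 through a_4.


Ansatz: y(x) = sum_{n>=0} a_n x^n, so y'(x) = sum_{n>=1} n a_n x^(n-1) and y''(x) = sum_{n>=2} n(n-1) a_n x^(n-2).
Substitute into P(x) y'' + Q(x) y' + R(x) y = 0 with P(x) = 2x^2 + 1, Q(x) = -2x, R(x) = -2, and match powers of x.
Initial conditions: a_0 = 1, a_1 = -2.
Setting the coefficient of each power of x to zero and solving order by order (substituting the coefficients already found):
  x^0: 2 a_2 - 2 a_0 = 0  ->  2 a_2 = 2 a_0 = 2  ->  a_2 = 1
  x^1: 6 a_3 - 4 a_1 = 0  ->  6 a_3 = 4 a_1 = -8  ->  a_3 = -4/3
  x^2: 12 a_4 - 2 a_2 = 0  ->  12 a_4 = 2 a_2 = 2  ->  a_4 = 1/6
Truncated series: y(x) = 1 - 2 x + x^2 - (4/3) x^3 + (1/6) x^4 + O(x^5).

a_0 = 1; a_1 = -2; a_2 = 1; a_3 = -4/3; a_4 = 1/6


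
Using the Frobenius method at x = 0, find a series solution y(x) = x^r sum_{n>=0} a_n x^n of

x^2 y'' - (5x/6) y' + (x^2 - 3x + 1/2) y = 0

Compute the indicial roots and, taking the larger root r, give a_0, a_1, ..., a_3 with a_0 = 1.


Write in Frobenius form y'' + (p(x)/x) y' + (q(x)/x^2) y = 0:
  p(x) = -5/6,  q(x) = x^2 - 3x + 1/2.
Indicial equation: r(r-1) + (-5/6) r + (1/2) = 0 -> roots r_1 = 3/2, r_2 = 1/3.
Take r = r_1 = 3/2. Let y(x) = x^r sum_{n>=0} a_n x^n with a_0 = 1.
Substitute y = x^r sum a_n x^n and match x^{r+n}. The recurrence is
  D(n) a_n - 3 a_{n-1} + 1 a_{n-2} = 0,  where D(n) = (r+n)(r+n-1) + (-5/6)(r+n) + (1/2).
  a_n = [3 a_{n-1} - 1 a_{n-2}] / D(n).
Since the indicial polynomial factors as (r - r_1)(r - r_2), D(n) = (r_1 + n - r_1)(r_1 + n - r_2) = n(n + 7/6).
Evaluating step by step (a_0 = 1):
  n = 1: D(1) = 1(1 + 7/6) = 13/6; numerator = 3(1) = 3; a_1 = (3)/(13/6) = 18/13
  n = 2: D(2) = 2(2 + 7/6) = 19/3; numerator = 3(18/13) - 1(1) = 41/13; a_2 = (41/13)/(19/3) = 123/247
  n = 3: D(3) = 3(3 + 7/6) = 25/2; numerator = 3(123/247) - 1(18/13) = 27/247; a_3 = (27/247)/(25/2) = 54/6175

r = 3/2; a_0 = 1; a_1 = 18/13; a_2 = 123/247; a_3 = 54/6175


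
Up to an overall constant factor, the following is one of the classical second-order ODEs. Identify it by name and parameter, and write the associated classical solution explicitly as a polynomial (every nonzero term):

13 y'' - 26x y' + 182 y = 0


All three coefficients share the factor 13; dividing through by 13 gives  y'' - 2x y' + 14 y = 0.
This matches the Hermite equation y'' - 2x y' + 2n y = 0 with 2n = 14, so n = 7; the polynomial solution is H_7(x).
With y = sum_k a_k x^k, matching x^k gives (k+2)(k+1) a_{k+2} = 2(k - n) a_k = 2(k - 7) a_k. The right side vanishes at k = 7, so the series with the parity of 7 terminates at degree 7.
Standard normalization: leading coefficient of H_n is 2^n, so a_7 = 2^7 = 128. Work downward with a_k = (k+1)(k+2) a_{k+2} / (2(k - n)):
  a_5 = (6)(7)(128) / (2(5 - 7)) = 5376/(-4) = -1344
  a_3 = (4)(5)(-1344) / (2(3 - 7)) = -26880/(-8) = 3360
  a_1 = (2)(3)(3360) / (2(1 - 7)) = 20160/(-12) = -1680
Hence H_7(x) = 128 x^7 - 1344 x^5 + 3360 x^3 - 1680 x.

H_7(x); series = 128 x^7 - 1344 x^5 + 3360 x^3 - 1680 x


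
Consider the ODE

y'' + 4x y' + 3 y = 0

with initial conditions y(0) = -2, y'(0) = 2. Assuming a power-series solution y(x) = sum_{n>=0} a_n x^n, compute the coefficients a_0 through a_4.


Ansatz: y(x) = sum_{n>=0} a_n x^n, so y'(x) = sum_{n>=1} n a_n x^(n-1) and y''(x) = sum_{n>=2} n(n-1) a_n x^(n-2).
Substitute into P(x) y'' + Q(x) y' + R(x) y = 0 with P(x) = 1, Q(x) = 4x, R(x) = 3, and match powers of x.
Initial conditions: a_0 = -2, a_1 = 2.
Setting the coefficient of each power of x to zero and solving order by order (substituting the coefficients already found):
  x^0: 2 a_2 + 3 a_0 = 0  ->  2 a_2 = -3 a_0 = 6  ->  a_2 = 3
  x^1: 6 a_3 + 7 a_1 = 0  ->  6 a_3 = -7 a_1 = -14  ->  a_3 = -7/3
  x^2: 12 a_4 + 11 a_2 = 0  ->  12 a_4 = -11 a_2 = -33  ->  a_4 = -11/4
Truncated series: y(x) = -2 + 2 x + 3 x^2 - (7/3) x^3 - (11/4) x^4 + O(x^5).

a_0 = -2; a_1 = 2; a_2 = 3; a_3 = -7/3; a_4 = -11/4


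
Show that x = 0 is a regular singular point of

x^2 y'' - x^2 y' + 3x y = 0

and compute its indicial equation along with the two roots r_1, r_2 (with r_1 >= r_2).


Divide by x^2 to reach normal form y'' + P_1(x) y' + P_2(x) y = 0 with P_1(x) = -1 and P_2(x) = 3/x.
x = 0 is a singular point because the y-coefficient 3/x has a pole at x = 0.
It is a regular singular point because x P_1(x) = p(x) = -x and x^2 P_2(x) = q(x) = 3x are polynomials, hence analytic at x = 0.
p(0) = 0,  q(0) = 0.
Indicial equation: r(r-1) + p(0) r + q(0) = 0, i.e. r^2 + (p(0) - 1) r + q(0) = 0, i.e. r^2 - 1 r = 0.
Discriminant: (-1)^2 - 4(0) = 1, so r = (1 ± 1)/2.
Solving: r_1 = 1, r_2 = 0.

indicial: r^2 - 1 r = 0; roots r_1 = 1, r_2 = 0


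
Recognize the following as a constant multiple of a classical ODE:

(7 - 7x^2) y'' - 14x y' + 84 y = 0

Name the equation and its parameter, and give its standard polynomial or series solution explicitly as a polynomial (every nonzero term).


All three coefficients share the factor 7; dividing through by 7 gives  (1 - x^2) y'' - 2x y' + 12 y = 0.
This matches the Legendre equation (1 - x^2) y'' - 2x y' + n(n+1) y = 0 (note the -2x y' term) with n(n+1) = 12, so n = 3; the polynomial solution is P_3(x).
With y = sum_k a_k x^k, matching x^k gives (k+2)(k+1) a_{k+2} = [k(k+1) - n(n+1)] a_k = (k - 3)(k + 4) a_k. The right side vanishes at k = 3, so the series with the parity of 3 terminates at degree 3.
Standard normalization (P_n(1) = 1): leading coefficient (2n)!/(2^n (n!)^2) = 720/(8*36) = 5/2, so a_3 = 5/2. Work downward with a_k = (k+1)(k+2) a_{k+2} / ((k - 3)(k + 4)):
  a_1 = (2)(3)(5/2) / ((1 - 3)(1 + 4)) = 15/(-10) = -3/2
Hence P_3(x) = 5 x^3/2 - 3 x/2.

P_3(x); series = 5 x^3/2 - 3 x/2


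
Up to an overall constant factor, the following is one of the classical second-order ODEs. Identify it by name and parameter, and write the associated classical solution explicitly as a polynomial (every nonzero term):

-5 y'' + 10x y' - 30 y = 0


All three coefficients share the factor -5; dividing through by -5 gives  y'' - 2x y' + 6 y = 0.
This matches the Hermite equation y'' - 2x y' + 2n y = 0 with 2n = 6, so n = 3; the polynomial solution is H_3(x).
With y = sum_k a_k x^k, matching x^k gives (k+2)(k+1) a_{k+2} = 2(k - n) a_k = 2(k - 3) a_k. The right side vanishes at k = 3, so the series with the parity of 3 terminates at degree 3.
Standard normalization: leading coefficient of H_n is 2^n, so a_3 = 2^3 = 8. Work downward with a_k = (k+1)(k+2) a_{k+2} / (2(k - n)):
  a_1 = (2)(3)(8) / (2(1 - 3)) = 48/(-4) = -12
Hence H_3(x) = 8 x^3 - 12 x.

H_3(x); series = 8 x^3 - 12 x


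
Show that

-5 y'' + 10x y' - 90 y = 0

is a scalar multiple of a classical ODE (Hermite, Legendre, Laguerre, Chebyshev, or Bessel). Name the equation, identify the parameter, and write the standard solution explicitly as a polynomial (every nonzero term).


All three coefficients share the factor -5; dividing through by -5 gives  y'' - 2x y' + 18 y = 0.
This matches the Hermite equation y'' - 2x y' + 2n y = 0 with 2n = 18, so n = 9; the polynomial solution is H_9(x).
With y = sum_k a_k x^k, matching x^k gives (k+2)(k+1) a_{k+2} = 2(k - n) a_k = 2(k - 9) a_k. The right side vanishes at k = 9, so the series with the parity of 9 terminates at degree 9.
Standard normalization: leading coefficient of H_n is 2^n, so a_9 = 2^9 = 512. Work downward with a_k = (k+1)(k+2) a_{k+2} / (2(k - n)):
  a_7 = (8)(9)(512) / (2(7 - 9)) = 36864/(-4) = -9216
  a_5 = (6)(7)(-9216) / (2(5 - 9)) = -387072/(-8) = 48384
  a_3 = (4)(5)(48384) / (2(3 - 9)) = 967680/(-12) = -80640
  a_1 = (2)(3)(-80640) / (2(1 - 9)) = -483840/(-16) = 30240
Hence H_9(x) = 512 x^9 - 9216 x^7 + 48384 x^5 - 80640 x^3 + 30240 x.

H_9(x); series = 512 x^9 - 9216 x^7 + 48384 x^5 - 80640 x^3 + 30240 x


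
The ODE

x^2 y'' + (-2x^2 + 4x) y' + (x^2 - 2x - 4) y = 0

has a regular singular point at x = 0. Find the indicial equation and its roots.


Divide by x^2 to reach normal form y'' + P_1(x) y' + P_2(x) y = 0 with P_1(x) = -2 + 4/x and P_2(x) = 1 - 2/x - 4/x^2.
x = 0 is a singular point because the y'-coefficient -2 + 4/x has a pole at x = 0 and the y-coefficient 1 - 2/x - 4/x^2 has a pole at x = 0.
It is a regular singular point because x P_1(x) = p(x) = 4 - 2x and x^2 P_2(x) = q(x) = x^2 - 2x - 4 are polynomials, hence analytic at x = 0.
p(0) = 4,  q(0) = -4.
Indicial equation: r(r-1) + p(0) r + q(0) = 0, i.e. r^2 + (p(0) - 1) r + q(0) = 0, i.e. r^2 + 3 r - 4 = 0.
Discriminant: (3)^2 - 4(-4) = 25, so r = (-3 ± 5)/2.
Solving: r_1 = 1, r_2 = -4.

indicial: r^2 + 3 r - 4 = 0; roots r_1 = 1, r_2 = -4


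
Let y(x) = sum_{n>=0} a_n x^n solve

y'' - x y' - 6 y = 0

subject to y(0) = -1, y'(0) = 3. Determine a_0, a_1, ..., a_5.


Ansatz: y(x) = sum_{n>=0} a_n x^n, so y'(x) = sum_{n>=1} n a_n x^(n-1) and y''(x) = sum_{n>=2} n(n-1) a_n x^(n-2).
Substitute into P(x) y'' + Q(x) y' + R(x) y = 0 with P(x) = 1, Q(x) = -x, R(x) = -6, and match powers of x.
Initial conditions: a_0 = -1, a_1 = 3.
Setting the coefficient of each power of x to zero and solving order by order (substituting the coefficients already found):
  x^0: 2 a_2 - 6 a_0 = 0  ->  2 a_2 = 6 a_0 = -6  ->  a_2 = -3
  x^1: 6 a_3 - 7 a_1 = 0  ->  6 a_3 = 7 a_1 = 21  ->  a_3 = 7/2
  x^2: 12 a_4 - 8 a_2 = 0  ->  12 a_4 = 8 a_2 = -24  ->  a_4 = -2
  x^3: 20 a_5 - 9 a_3 = 0  ->  20 a_5 = 9 a_3 = 63/2  ->  a_5 = 63/40
Truncated series: y(x) = -1 + 3 x - 3 x^2 + (7/2) x^3 - 2 x^4 + (63/40) x^5 + O(x^6).

a_0 = -1; a_1 = 3; a_2 = -3; a_3 = 7/2; a_4 = -2; a_5 = 63/40


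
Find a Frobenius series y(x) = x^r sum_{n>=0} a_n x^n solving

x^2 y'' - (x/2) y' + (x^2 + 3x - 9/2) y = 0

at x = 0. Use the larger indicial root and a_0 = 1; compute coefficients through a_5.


Write in Frobenius form y'' + (p(x)/x) y' + (q(x)/x^2) y = 0:
  p(x) = -1/2,  q(x) = x^2 + 3x - 9/2.
Indicial equation: r(r-1) + (-1/2) r + (-9/2) = 0 -> roots r_1 = 3, r_2 = -3/2.
Take r = r_1 = 3. Let y(x) = x^r sum_{n>=0} a_n x^n with a_0 = 1.
Substitute y = x^r sum a_n x^n and match x^{r+n}. The recurrence is
  D(n) a_n + 3 a_{n-1} + 1 a_{n-2} = 0,  where D(n) = (r+n)(r+n-1) + (-1/2)(r+n) + (-9/2).
  a_n = [-3 a_{n-1} - 1 a_{n-2}] / D(n).
Since the indicial polynomial factors as (r - r_1)(r - r_2), D(n) = (r_1 + n - r_1)(r_1 + n - r_2) = n(n + 9/2).
Evaluating step by step (a_0 = 1):
  n = 1: D(1) = 1(1 + 9/2) = 11/2; numerator = -3(1) = -3; a_1 = (-3)/(11/2) = -6/11
  n = 2: D(2) = 2(2 + 9/2) = 13; numerator = -3(-6/11) - 1(1) = 7/11; a_2 = (7/11)/(13) = 7/143
  n = 3: D(3) = 3(3 + 9/2) = 45/2; numerator = -3(7/143) - 1(-6/11) = 57/143; a_3 = (57/143)/(45/2) = 38/2145
  n = 4: D(4) = 4(4 + 9/2) = 34; numerator = -3(38/2145) - 1(7/143) = -73/715; a_4 = (-73/715)/(34) = -73/24310
  n = 5: D(5) = 5(5 + 9/2) = 95/2; numerator = -3(-73/24310) - 1(38/2145) = -127/14586; a_5 = (-127/14586)/(95/2) = -127/692835

r = 3; a_0 = 1; a_1 = -6/11; a_2 = 7/143; a_3 = 38/2145; a_4 = -73/24310; a_5 = -127/692835


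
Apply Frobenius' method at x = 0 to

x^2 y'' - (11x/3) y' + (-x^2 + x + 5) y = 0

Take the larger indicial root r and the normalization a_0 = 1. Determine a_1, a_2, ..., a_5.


Write in Frobenius form y'' + (p(x)/x) y' + (q(x)/x^2) y = 0:
  p(x) = -11/3,  q(x) = -x^2 + x + 5.
Indicial equation: r(r-1) + (-11/3) r + (5) = 0 -> roots r_1 = 3, r_2 = 5/3.
Take r = r_1 = 3. Let y(x) = x^r sum_{n>=0} a_n x^n with a_0 = 1.
Substitute y = x^r sum a_n x^n and match x^{r+n}. The recurrence is
  D(n) a_n + 1 a_{n-1} - 1 a_{n-2} = 0,  where D(n) = (r+n)(r+n-1) + (-11/3)(r+n) + (5).
  a_n = [-1 a_{n-1} + 1 a_{n-2}] / D(n).
Since the indicial polynomial factors as (r - r_1)(r - r_2), D(n) = (r_1 + n - r_1)(r_1 + n - r_2) = n(n + 4/3).
Evaluating step by step (a_0 = 1):
  n = 1: D(1) = 1(1 + 4/3) = 7/3; numerator = -1(1) = -1; a_1 = (-1)/(7/3) = -3/7
  n = 2: D(2) = 2(2 + 4/3) = 20/3; numerator = -1(-3/7) + 1(1) = 10/7; a_2 = (10/7)/(20/3) = 3/14
  n = 3: D(3) = 3(3 + 4/3) = 13; numerator = -1(3/14) + 1(-3/7) = -9/14; a_3 = (-9/14)/(13) = -9/182
  n = 4: D(4) = 4(4 + 4/3) = 64/3; numerator = -1(-9/182) + 1(3/14) = 24/91; a_4 = (24/91)/(64/3) = 9/728
  n = 5: D(5) = 5(5 + 4/3) = 95/3; numerator = -1(9/728) + 1(-9/182) = -45/728; a_5 = (-45/728)/(95/3) = -27/13832

r = 3; a_0 = 1; a_1 = -3/7; a_2 = 3/14; a_3 = -9/182; a_4 = 9/728; a_5 = -27/13832


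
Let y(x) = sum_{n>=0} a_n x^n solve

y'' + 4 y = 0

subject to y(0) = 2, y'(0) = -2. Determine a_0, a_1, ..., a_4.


Ansatz: y(x) = sum_{n>=0} a_n x^n, so y'(x) = sum_{n>=1} n a_n x^(n-1) and y''(x) = sum_{n>=2} n(n-1) a_n x^(n-2).
Substitute into P(x) y'' + Q(x) y' + R(x) y = 0 with P(x) = 1, Q(x) = 0, R(x) = 4, and match powers of x.
Initial conditions: a_0 = 2, a_1 = -2.
Setting the coefficient of each power of x to zero and solving order by order (substituting the coefficients already found):
  x^0: 2 a_2 + 4 a_0 = 0  ->  2 a_2 = -4 a_0 = -8  ->  a_2 = -4
  x^1: 6 a_3 + 4 a_1 = 0  ->  6 a_3 = -4 a_1 = 8  ->  a_3 = 4/3
  x^2: 12 a_4 + 4 a_2 = 0  ->  12 a_4 = -4 a_2 = 16  ->  a_4 = 4/3
Truncated series: y(x) = 2 - 2 x - 4 x^2 + (4/3) x^3 + (4/3) x^4 + O(x^5).

a_0 = 2; a_1 = -2; a_2 = -4; a_3 = 4/3; a_4 = 4/3


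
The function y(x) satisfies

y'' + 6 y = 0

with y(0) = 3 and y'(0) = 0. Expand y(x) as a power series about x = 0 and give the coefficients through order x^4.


Ansatz: y(x) = sum_{n>=0} a_n x^n, so y'(x) = sum_{n>=1} n a_n x^(n-1) and y''(x) = sum_{n>=2} n(n-1) a_n x^(n-2).
Substitute into P(x) y'' + Q(x) y' + R(x) y = 0 with P(x) = 1, Q(x) = 0, R(x) = 6, and match powers of x.
Initial conditions: a_0 = 3, a_1 = 0.
Setting the coefficient of each power of x to zero and solving order by order (substituting the coefficients already found):
  x^0: 2 a_2 + 6 a_0 = 0  ->  2 a_2 = -6 a_0 = -18  ->  a_2 = -9
  x^1: 6 a_3 + 6 a_1 = 0  ->  6 a_3 = -6 a_1 = 0  ->  a_3 = 0
  x^2: 12 a_4 + 6 a_2 = 0  ->  12 a_4 = -6 a_2 = 54  ->  a_4 = 9/2
Truncated series: y(x) = 3 - 9 x^2 + (9/2) x^4 + O(x^5).

a_0 = 3; a_1 = 0; a_2 = -9; a_3 = 0; a_4 = 9/2


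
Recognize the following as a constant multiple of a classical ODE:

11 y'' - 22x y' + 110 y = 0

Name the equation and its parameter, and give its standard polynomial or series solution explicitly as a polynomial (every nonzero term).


All three coefficients share the factor 11; dividing through by 11 gives  y'' - 2x y' + 10 y = 0.
This matches the Hermite equation y'' - 2x y' + 2n y = 0 with 2n = 10, so n = 5; the polynomial solution is H_5(x).
With y = sum_k a_k x^k, matching x^k gives (k+2)(k+1) a_{k+2} = 2(k - n) a_k = 2(k - 5) a_k. The right side vanishes at k = 5, so the series with the parity of 5 terminates at degree 5.
Standard normalization: leading coefficient of H_n is 2^n, so a_5 = 2^5 = 32. Work downward with a_k = (k+1)(k+2) a_{k+2} / (2(k - n)):
  a_3 = (4)(5)(32) / (2(3 - 5)) = 640/(-4) = -160
  a_1 = (2)(3)(-160) / (2(1 - 5)) = -960/(-8) = 120
Hence H_5(x) = 32 x^5 - 160 x^3 + 120 x.

H_5(x); series = 32 x^5 - 160 x^3 + 120 x


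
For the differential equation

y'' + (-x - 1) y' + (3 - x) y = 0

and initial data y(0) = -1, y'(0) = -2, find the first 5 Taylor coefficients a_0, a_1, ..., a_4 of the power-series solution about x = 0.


Ansatz: y(x) = sum_{n>=0} a_n x^n, so y'(x) = sum_{n>=1} n a_n x^(n-1) and y''(x) = sum_{n>=2} n(n-1) a_n x^(n-2).
Substitute into P(x) y'' + Q(x) y' + R(x) y = 0 with P(x) = 1, Q(x) = -x - 1, R(x) = 3 - x, and match powers of x.
Initial conditions: a_0 = -1, a_1 = -2.
Setting the coefficient of each power of x to zero and solving order by order (substituting the coefficients already found):
  x^0: 2 a_2 - a_1 + 3 a_0 = 0  ->  2 a_2 = a_1 - 3 a_0 = 1  ->  a_2 = 1/2
  x^1: 6 a_3 - 2 a_2 + 2 a_1 - a_0 = 0  ->  6 a_3 = 2 a_2 - 2 a_1 + a_0 = 4  ->  a_3 = 2/3
  x^2: 12 a_4 - 3 a_3 + a_2 - a_1 = 0  ->  12 a_4 = 3 a_3 - a_2 + a_1 = -1/2  ->  a_4 = -1/24
Truncated series: y(x) = -1 - 2 x + (1/2) x^2 + (2/3) x^3 - (1/24) x^4 + O(x^5).

a_0 = -1; a_1 = -2; a_2 = 1/2; a_3 = 2/3; a_4 = -1/24


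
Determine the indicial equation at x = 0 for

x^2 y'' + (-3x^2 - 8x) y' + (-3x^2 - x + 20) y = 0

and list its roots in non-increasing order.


Divide by x^2 to reach normal form y'' + P_1(x) y' + P_2(x) y = 0 with P_1(x) = -3 - 8/x and P_2(x) = -3 - 1/x + 20/x^2.
x = 0 is a singular point because the y'-coefficient -3 - 8/x has a pole at x = 0 and the y-coefficient -3 - 1/x + 20/x^2 has a pole at x = 0.
It is a regular singular point because x P_1(x) = p(x) = -3x - 8 and x^2 P_2(x) = q(x) = -3x^2 - x + 20 are polynomials, hence analytic at x = 0.
p(0) = -8,  q(0) = 20.
Indicial equation: r(r-1) + p(0) r + q(0) = 0, i.e. r^2 + (p(0) - 1) r + q(0) = 0, i.e. r^2 - 9 r + 20 = 0.
Discriminant: (-9)^2 - 4(20) = 1, so r = (9 ± 1)/2.
Solving: r_1 = 5, r_2 = 4.

indicial: r^2 - 9 r + 20 = 0; roots r_1 = 5, r_2 = 4


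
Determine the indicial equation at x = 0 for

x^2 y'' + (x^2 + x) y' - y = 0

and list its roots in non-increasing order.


Divide by x^2 to reach normal form y'' + P_1(x) y' + P_2(x) y = 0 with P_1(x) = 1 + 1/x and P_2(x) = -1/x^2.
x = 0 is a singular point because the y'-coefficient 1 + 1/x has a pole at x = 0 and the y-coefficient -1/x^2 has a pole at x = 0.
It is a regular singular point because x P_1(x) = p(x) = x + 1 and x^2 P_2(x) = q(x) = -1 are polynomials, hence analytic at x = 0.
p(0) = 1,  q(0) = -1.
Indicial equation: r(r-1) + p(0) r + q(0) = 0, i.e. r^2 + (p(0) - 1) r + q(0) = 0, i.e. r^2 - 1 = 0.
Discriminant: (0)^2 - 4(-1) = 4, so r = (0 ± 2)/2.
Solving: r_1 = 1, r_2 = -1.

indicial: r^2 - 1 = 0; roots r_1 = 1, r_2 = -1


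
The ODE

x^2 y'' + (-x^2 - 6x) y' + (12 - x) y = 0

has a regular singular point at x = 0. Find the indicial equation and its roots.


Divide by x^2 to reach normal form y'' + P_1(x) y' + P_2(x) y = 0 with P_1(x) = -1 - 6/x and P_2(x) = -1/x + 12/x^2.
x = 0 is a singular point because the y'-coefficient -1 - 6/x has a pole at x = 0 and the y-coefficient -1/x + 12/x^2 has a pole at x = 0.
It is a regular singular point because x P_1(x) = p(x) = -x - 6 and x^2 P_2(x) = q(x) = 12 - x are polynomials, hence analytic at x = 0.
p(0) = -6,  q(0) = 12.
Indicial equation: r(r-1) + p(0) r + q(0) = 0, i.e. r^2 + (p(0) - 1) r + q(0) = 0, i.e. r^2 - 7 r + 12 = 0.
Discriminant: (-7)^2 - 4(12) = 1, so r = (7 ± 1)/2.
Solving: r_1 = 4, r_2 = 3.

indicial: r^2 - 7 r + 12 = 0; roots r_1 = 4, r_2 = 3


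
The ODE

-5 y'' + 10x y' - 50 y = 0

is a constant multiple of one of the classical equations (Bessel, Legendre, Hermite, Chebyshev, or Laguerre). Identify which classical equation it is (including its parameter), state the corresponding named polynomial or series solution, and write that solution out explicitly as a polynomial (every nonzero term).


All three coefficients share the factor -5; dividing through by -5 gives  y'' - 2x y' + 10 y = 0.
This matches the Hermite equation y'' - 2x y' + 2n y = 0 with 2n = 10, so n = 5; the polynomial solution is H_5(x).
With y = sum_k a_k x^k, matching x^k gives (k+2)(k+1) a_{k+2} = 2(k - n) a_k = 2(k - 5) a_k. The right side vanishes at k = 5, so the series with the parity of 5 terminates at degree 5.
Standard normalization: leading coefficient of H_n is 2^n, so a_5 = 2^5 = 32. Work downward with a_k = (k+1)(k+2) a_{k+2} / (2(k - n)):
  a_3 = (4)(5)(32) / (2(3 - 5)) = 640/(-4) = -160
  a_1 = (2)(3)(-160) / (2(1 - 5)) = -960/(-8) = 120
Hence H_5(x) = 32 x^5 - 160 x^3 + 120 x.

H_5(x); series = 32 x^5 - 160 x^3 + 120 x


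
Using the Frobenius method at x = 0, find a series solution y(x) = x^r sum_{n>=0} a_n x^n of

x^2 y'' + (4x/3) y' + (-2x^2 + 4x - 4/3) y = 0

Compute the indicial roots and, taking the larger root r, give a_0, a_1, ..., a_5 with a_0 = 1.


Write in Frobenius form y'' + (p(x)/x) y' + (q(x)/x^2) y = 0:
  p(x) = 4/3,  q(x) = -2x^2 + 4x - 4/3.
Indicial equation: r(r-1) + (4/3) r + (-4/3) = 0 -> roots r_1 = 1, r_2 = -4/3.
Take r = r_1 = 1. Let y(x) = x^r sum_{n>=0} a_n x^n with a_0 = 1.
Substitute y = x^r sum a_n x^n and match x^{r+n}. The recurrence is
  D(n) a_n + 4 a_{n-1} - 2 a_{n-2} = 0,  where D(n) = (r+n)(r+n-1) + (4/3)(r+n) + (-4/3).
  a_n = [-4 a_{n-1} + 2 a_{n-2}] / D(n).
Since the indicial polynomial factors as (r - r_1)(r - r_2), D(n) = (r_1 + n - r_1)(r_1 + n - r_2) = n(n + 7/3).
Evaluating step by step (a_0 = 1):
  n = 1: D(1) = 1(1 + 7/3) = 10/3; numerator = -4(1) = -4; a_1 = (-4)/(10/3) = -6/5
  n = 2: D(2) = 2(2 + 7/3) = 26/3; numerator = -4(-6/5) + 2(1) = 34/5; a_2 = (34/5)/(26/3) = 51/65
  n = 3: D(3) = 3(3 + 7/3) = 16; numerator = -4(51/65) + 2(-6/5) = -72/13; a_3 = (-72/13)/(16) = -9/26
  n = 4: D(4) = 4(4 + 7/3) = 76/3; numerator = -4(-9/26) + 2(51/65) = 192/65; a_4 = (192/65)/(76/3) = 144/1235
  n = 5: D(5) = 5(5 + 7/3) = 110/3; numerator = -4(144/1235) + 2(-9/26) = -1431/1235; a_5 = (-1431/1235)/(110/3) = -4293/135850

r = 1; a_0 = 1; a_1 = -6/5; a_2 = 51/65; a_3 = -9/26; a_4 = 144/1235; a_5 = -4293/135850


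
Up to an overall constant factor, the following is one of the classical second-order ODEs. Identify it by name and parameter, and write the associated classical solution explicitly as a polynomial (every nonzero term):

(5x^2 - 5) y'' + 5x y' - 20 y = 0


All three coefficients share the factor -5; dividing through by -5 gives  (1 - x^2) y'' - x y' + 4 y = 0.
This matches the Chebyshev equation (1 - x^2) y'' - x y' + n^2 y = 0 (note the -x y' term, not -2x y') with n^2 = 4, so n = 2; the polynomial solution is T_2(x).
With y = sum_k a_k x^k, matching x^k gives (k+2)(k+1) a_{k+2} = (k^2 - n^2) a_k = (k - 2)(k + 2) a_k. The right side vanishes at k = 2, so the series with the parity of 2 terminates at degree 2.
Standard normalization: leading coefficient of T_n is 2^(n-1), so a_2 = 2^1 = 2. Work downward with a_k = (k+1)(k+2) a_{k+2} / ((k - 2)(k + 2)):
  a_0 = (1)(2)(2) / ((0 - 2)(0 + 2)) = 4/(-4) = -1
Hence T_2(x) = 2 x^2 - 1.

T_2(x); series = 2 x^2 - 1


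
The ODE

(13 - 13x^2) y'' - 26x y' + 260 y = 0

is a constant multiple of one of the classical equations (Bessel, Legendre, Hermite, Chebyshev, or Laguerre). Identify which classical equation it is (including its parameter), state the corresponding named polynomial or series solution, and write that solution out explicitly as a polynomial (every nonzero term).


All three coefficients share the factor 13; dividing through by 13 gives  (1 - x^2) y'' - 2x y' + 20 y = 0.
This matches the Legendre equation (1 - x^2) y'' - 2x y' + n(n+1) y = 0 (note the -2x y' term) with n(n+1) = 20, so n = 4; the polynomial solution is P_4(x).
With y = sum_k a_k x^k, matching x^k gives (k+2)(k+1) a_{k+2} = [k(k+1) - n(n+1)] a_k = (k - 4)(k + 5) a_k. The right side vanishes at k = 4, so the series with the parity of 4 terminates at degree 4.
Standard normalization (P_n(1) = 1): leading coefficient (2n)!/(2^n (n!)^2) = 40320/(16*576) = 35/8, so a_4 = 35/8. Work downward with a_k = (k+1)(k+2) a_{k+2} / ((k - 4)(k + 5)):
  a_2 = (3)(4)(35/8) / ((2 - 4)(2 + 5)) = (105/2)/(-14) = -15/4
  a_0 = (1)(2)(-15/4) / ((0 - 4)(0 + 5)) = (-15/2)/(-20) = 3/8
Hence P_4(x) = 35 x^4/8 - 15 x^2/4 + 3/8.

P_4(x); series = 35 x^4/8 - 15 x^2/4 + 3/8


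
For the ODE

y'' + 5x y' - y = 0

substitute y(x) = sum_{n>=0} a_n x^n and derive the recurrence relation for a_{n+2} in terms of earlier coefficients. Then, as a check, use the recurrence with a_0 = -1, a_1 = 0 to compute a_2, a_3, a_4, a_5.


Substitute y = sum_n a_n x^n.
y''(x) has coefficient (n+2)(n+1) a_{n+2} at x^n;
5 x y'(x) has coefficient 5 n a_n at x^n (shift);
-y(x) has coefficient -1 a_n at x^n.
Matching x^n: (n+2)(n+1) a_{n+2} + (5n - 1) a_n = 0.
Thus a_{n+2} = (-5n + 1) / ((n+1)(n+2)) * a_n.

Check with a_0 = -1, a_1 = 0 (apply the recurrence for n = 0, 1, 2, 3): a_0 = -1, a_1 = 0, a_2 = -1/2, a_3 = 0, a_4 = 3/8, a_5 = 0.

a_(n+2) = (-5n + 1) / ((n+1)(n+2)) * a_n; check: a_0 = -1, a_1 = 0, a_2 = -1/2, a_3 = 0, a_4 = 3/8, a_5 = 0


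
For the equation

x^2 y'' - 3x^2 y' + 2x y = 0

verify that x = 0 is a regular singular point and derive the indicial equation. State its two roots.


Divide by x^2 to reach normal form y'' + P_1(x) y' + P_2(x) y = 0 with P_1(x) = -3 and P_2(x) = 2/x.
x = 0 is a singular point because the y-coefficient 2/x has a pole at x = 0.
It is a regular singular point because x P_1(x) = p(x) = -3x and x^2 P_2(x) = q(x) = 2x are polynomials, hence analytic at x = 0.
p(0) = 0,  q(0) = 0.
Indicial equation: r(r-1) + p(0) r + q(0) = 0, i.e. r^2 + (p(0) - 1) r + q(0) = 0, i.e. r^2 - 1 r = 0.
Discriminant: (-1)^2 - 4(0) = 1, so r = (1 ± 1)/2.
Solving: r_1 = 1, r_2 = 0.

indicial: r^2 - 1 r = 0; roots r_1 = 1, r_2 = 0


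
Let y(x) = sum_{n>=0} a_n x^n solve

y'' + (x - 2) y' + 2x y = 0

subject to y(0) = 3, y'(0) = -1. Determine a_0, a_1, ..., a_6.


Ansatz: y(x) = sum_{n>=0} a_n x^n, so y'(x) = sum_{n>=1} n a_n x^(n-1) and y''(x) = sum_{n>=2} n(n-1) a_n x^(n-2).
Substitute into P(x) y'' + Q(x) y' + R(x) y = 0 with P(x) = 1, Q(x) = x - 2, R(x) = 2x, and match powers of x.
Initial conditions: a_0 = 3, a_1 = -1.
Setting the coefficient of each power of x to zero and solving order by order (substituting the coefficients already found):
  x^0: 2 a_2 - 2 a_1 = 0  ->  2 a_2 = 2 a_1 = -2  ->  a_2 = -1
  x^1: 6 a_3 - 4 a_2 + a_1 + 2 a_0 = 0  ->  6 a_3 = 4 a_2 - a_1 - 2 a_0 = -9  ->  a_3 = -3/2
  x^2: 12 a_4 - 6 a_3 + 2 a_2 + 2 a_1 = 0  ->  12 a_4 = 6 a_3 - 2 a_2 - 2 a_1 = -5  ->  a_4 = -5/12
  x^3: 20 a_5 - 8 a_4 + 3 a_3 + 2 a_2 = 0  ->  20 a_5 = 8 a_4 - 3 a_3 - 2 a_2 = 19/6  ->  a_5 = 19/120
  x^4: 30 a_6 - 10 a_5 + 4 a_4 + 2 a_3 = 0  ->  30 a_6 = 10 a_5 - 4 a_4 - 2 a_3 = 25/4  ->  a_6 = 5/24
Truncated series: y(x) = 3 - x - x^2 - (3/2) x^3 - (5/12) x^4 + (19/120) x^5 + (5/24) x^6 + O(x^7).

a_0 = 3; a_1 = -1; a_2 = -1; a_3 = -3/2; a_4 = -5/12; a_5 = 19/120; a_6 = 5/24
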